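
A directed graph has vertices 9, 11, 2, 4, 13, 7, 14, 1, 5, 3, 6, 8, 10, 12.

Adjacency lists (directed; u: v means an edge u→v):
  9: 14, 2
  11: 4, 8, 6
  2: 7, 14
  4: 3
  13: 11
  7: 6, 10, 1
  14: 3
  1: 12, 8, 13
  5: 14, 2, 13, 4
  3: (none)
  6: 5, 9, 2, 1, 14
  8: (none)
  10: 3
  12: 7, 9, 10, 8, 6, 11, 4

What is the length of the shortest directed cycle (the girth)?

3

For each vertex v, BFS finds the shortest path from v back to v.
The shortest such closed walk is 7 → 1 → 12 → 7, length 3.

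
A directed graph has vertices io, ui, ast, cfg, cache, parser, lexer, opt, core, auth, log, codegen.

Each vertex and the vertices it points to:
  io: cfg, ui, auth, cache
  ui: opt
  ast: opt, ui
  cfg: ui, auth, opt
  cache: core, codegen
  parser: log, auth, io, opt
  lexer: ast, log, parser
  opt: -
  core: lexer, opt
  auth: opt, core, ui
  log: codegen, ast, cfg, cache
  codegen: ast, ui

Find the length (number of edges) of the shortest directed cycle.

4

For each vertex v, BFS finds the shortest path from v back to v.
The shortest such closed walk is lexer → log → cache → core → lexer, length 4.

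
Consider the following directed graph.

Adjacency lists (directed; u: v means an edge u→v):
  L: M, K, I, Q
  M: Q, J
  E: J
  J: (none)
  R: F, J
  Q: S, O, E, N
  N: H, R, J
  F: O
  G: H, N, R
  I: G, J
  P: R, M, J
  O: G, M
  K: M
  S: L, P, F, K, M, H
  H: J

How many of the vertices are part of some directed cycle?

12

A vertex is on a directed cycle iff it belongs to a strongly connected component of size ≥ 2 (or has a self-loop).
The vertices on cycles are {F, G, I, K, L, M, N, O, P, Q, R, S} — 12 in total.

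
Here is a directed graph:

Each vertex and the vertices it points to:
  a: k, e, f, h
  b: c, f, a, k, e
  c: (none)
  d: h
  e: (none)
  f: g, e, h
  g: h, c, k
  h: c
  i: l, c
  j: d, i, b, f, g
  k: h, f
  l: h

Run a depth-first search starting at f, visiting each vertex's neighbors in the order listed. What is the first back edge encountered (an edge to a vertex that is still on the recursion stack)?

DFS from f (visiting each vertex's neighbors in the order listed); mark gray on enter, black on exit:
f gray
  g gray
    h gray
      c gray
      c black
    h black
    g→c: c black — skip
    k gray
      k→h: h black — skip
      k→f: f is gray → back edge
First back edge: k → f.

k->f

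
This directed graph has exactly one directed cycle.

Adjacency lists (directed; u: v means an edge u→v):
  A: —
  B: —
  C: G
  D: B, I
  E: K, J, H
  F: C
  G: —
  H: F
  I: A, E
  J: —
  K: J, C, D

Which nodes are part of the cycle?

DFS with gray/black marking from E:
E gray
  K gray
    J gray
    J black
    C gray
      G gray
      G black
    C black
    D gray
      B gray
      B black
      I gray
        A gray
        A black
        I→E: E is gray → back edge
Back edge closes the cycle E → K → D → I → E; its vertices are {D, E, I, K}.

D, E, I, K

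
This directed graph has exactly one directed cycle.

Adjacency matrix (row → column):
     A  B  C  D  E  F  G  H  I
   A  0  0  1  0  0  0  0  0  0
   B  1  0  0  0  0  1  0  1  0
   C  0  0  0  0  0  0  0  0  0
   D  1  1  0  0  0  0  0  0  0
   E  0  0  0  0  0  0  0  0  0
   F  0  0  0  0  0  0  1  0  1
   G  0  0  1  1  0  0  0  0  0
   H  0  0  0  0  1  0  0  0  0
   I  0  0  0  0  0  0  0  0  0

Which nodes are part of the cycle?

B, D, F, G

DFS with gray/black marking from F:
F gray
  G gray
    D gray
      A gray
        C gray
        C black
      A black
      B gray
        H gray
          E gray
          E black
        H black
        B→F: F is gray → back edge
Back edge closes the cycle F → G → D → B → F; its vertices are {B, D, F, G}.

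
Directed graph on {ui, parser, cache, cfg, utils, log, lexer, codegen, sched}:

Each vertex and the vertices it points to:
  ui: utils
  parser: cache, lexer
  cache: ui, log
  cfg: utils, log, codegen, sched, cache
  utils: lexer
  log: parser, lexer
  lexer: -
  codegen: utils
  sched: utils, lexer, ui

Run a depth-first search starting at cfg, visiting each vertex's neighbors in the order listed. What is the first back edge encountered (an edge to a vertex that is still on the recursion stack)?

cache->log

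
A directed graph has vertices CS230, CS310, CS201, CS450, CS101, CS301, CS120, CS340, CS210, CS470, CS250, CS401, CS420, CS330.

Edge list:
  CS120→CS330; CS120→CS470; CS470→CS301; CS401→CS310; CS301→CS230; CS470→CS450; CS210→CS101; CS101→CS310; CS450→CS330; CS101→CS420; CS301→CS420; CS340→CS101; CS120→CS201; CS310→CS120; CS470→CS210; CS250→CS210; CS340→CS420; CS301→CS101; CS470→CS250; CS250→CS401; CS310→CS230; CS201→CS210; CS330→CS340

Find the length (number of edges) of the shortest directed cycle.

5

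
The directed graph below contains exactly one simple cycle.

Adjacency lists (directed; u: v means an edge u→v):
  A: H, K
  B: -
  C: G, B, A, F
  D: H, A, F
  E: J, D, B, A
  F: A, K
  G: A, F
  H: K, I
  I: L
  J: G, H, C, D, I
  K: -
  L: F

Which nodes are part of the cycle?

A, F, H, I, L

DFS with gray/black marking from H:
H gray
  K gray
  K black
  I gray
    L gray
      F gray
        A gray
          A→H: H is gray → back edge
Back edge closes the cycle H → I → L → F → A → H; its vertices are {A, F, H, I, L}.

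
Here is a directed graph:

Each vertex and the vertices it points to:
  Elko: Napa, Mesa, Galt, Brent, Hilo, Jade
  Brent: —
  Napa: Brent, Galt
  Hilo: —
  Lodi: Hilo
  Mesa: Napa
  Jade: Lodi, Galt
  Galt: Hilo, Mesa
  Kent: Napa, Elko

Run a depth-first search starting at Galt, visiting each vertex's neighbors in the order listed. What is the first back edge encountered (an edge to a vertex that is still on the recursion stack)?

DFS from Galt (visiting each vertex's neighbors in the order listed); mark gray on enter, black on exit:
Galt gray
  Hilo gray
  Hilo black
  Mesa gray
    Napa gray
      Brent gray
      Brent black
      Napa→Galt: Galt is gray → back edge
First back edge: Napa → Galt.

Napa→Galt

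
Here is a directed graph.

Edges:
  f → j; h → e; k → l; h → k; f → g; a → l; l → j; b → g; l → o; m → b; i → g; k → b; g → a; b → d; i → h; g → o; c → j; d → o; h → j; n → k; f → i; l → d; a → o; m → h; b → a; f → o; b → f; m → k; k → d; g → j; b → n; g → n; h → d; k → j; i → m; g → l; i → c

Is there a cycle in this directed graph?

Yes

DFS with white/gray/black marking, starting from c:
c gray
  j gray
  j black
c black
a gray
  o gray
  o black
  l gray
    d gray
      d→o: o black — skip
    d black
    l→j: j black — skip
    l→o: o black — skip
  l black
a black
b gray
  n gray
    k gray
      k→b: b is gray → back edge
Back edge found, so a cycle exists: b → n → k → b.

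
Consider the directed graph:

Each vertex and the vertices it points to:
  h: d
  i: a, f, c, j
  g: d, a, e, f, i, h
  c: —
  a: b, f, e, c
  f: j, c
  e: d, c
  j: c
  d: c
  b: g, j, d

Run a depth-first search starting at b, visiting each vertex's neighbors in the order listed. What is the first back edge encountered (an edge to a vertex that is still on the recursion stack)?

a→b

DFS from b (visiting each vertex's neighbors in the order listed); mark gray on enter, black on exit:
b gray
  g gray
    d gray
      c gray
      c black
    d black
    a gray
      a→b: b is gray → back edge
First back edge: a → b.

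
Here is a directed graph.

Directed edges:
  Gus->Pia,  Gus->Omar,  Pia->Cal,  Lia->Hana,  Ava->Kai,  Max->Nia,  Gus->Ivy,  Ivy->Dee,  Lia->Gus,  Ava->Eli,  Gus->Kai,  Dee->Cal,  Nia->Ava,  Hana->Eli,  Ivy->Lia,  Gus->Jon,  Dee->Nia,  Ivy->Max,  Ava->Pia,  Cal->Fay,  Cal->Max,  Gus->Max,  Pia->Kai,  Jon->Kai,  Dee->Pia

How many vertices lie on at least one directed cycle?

8

A vertex is on a directed cycle iff it belongs to a strongly connected component of size ≥ 2 (or has a self-loop).
The vertices on cycles are {Ava, Cal, Gus, Ivy, Lia, Max, Nia, Pia} — 8 in total.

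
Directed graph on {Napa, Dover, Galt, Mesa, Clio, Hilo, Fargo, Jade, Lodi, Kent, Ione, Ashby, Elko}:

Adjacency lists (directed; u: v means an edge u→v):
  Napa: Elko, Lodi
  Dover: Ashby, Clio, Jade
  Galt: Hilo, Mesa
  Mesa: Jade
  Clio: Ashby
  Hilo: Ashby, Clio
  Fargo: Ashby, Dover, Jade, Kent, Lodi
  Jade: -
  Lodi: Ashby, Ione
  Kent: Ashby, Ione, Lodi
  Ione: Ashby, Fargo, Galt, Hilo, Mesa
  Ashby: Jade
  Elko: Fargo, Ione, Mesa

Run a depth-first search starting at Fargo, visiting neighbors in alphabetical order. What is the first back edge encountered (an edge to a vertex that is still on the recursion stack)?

Ione→Fargo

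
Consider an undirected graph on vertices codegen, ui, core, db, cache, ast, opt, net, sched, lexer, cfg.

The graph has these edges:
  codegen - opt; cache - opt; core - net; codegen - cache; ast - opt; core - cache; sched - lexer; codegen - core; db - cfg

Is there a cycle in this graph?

DFS, tracking each vertex's parent; an edge to a visited non-parent vertex closes a cycle.
Start from cache:
visit cache (parent –)
  visit core (parent cache)
    visit codegen (parent core)
      codegen–cache: cache visited and ≠ parent → cycle
Cycle: cache – core – codegen – cache.

Yes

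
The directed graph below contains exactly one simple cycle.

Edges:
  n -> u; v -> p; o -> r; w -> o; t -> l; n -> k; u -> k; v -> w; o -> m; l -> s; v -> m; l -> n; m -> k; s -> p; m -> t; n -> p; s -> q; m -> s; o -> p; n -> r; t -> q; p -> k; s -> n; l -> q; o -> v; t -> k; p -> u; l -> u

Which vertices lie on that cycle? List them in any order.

o, v, w

DFS with gray/black marking from v:
v gray
  m gray
    s gray
      q gray
      q black
      n gray
        r gray
        r black
        u gray
          k gray
          k black
        u black
        n→k: k black — skip
        p gray
          p→u: u black — skip
          p→k: k black — skip
        p black
      n black
      s→p: p black — skip
    s black
    m→k: k black — skip
    t gray
      t→q: q black — skip
      t→k: k black — skip
      l gray
        l→s: s black — skip
        l→q: q black — skip
        l→n: n black — skip
        l→u: u black — skip
      l black
    t black
  m black
  v→p: p black — skip
  w gray
    o gray
      o→p: p black — skip
      o→r: r black — skip
      o→m: m black — skip
      o→v: v is gray → back edge
Back edge closes the cycle v → w → o → v; its vertices are {o, v, w}.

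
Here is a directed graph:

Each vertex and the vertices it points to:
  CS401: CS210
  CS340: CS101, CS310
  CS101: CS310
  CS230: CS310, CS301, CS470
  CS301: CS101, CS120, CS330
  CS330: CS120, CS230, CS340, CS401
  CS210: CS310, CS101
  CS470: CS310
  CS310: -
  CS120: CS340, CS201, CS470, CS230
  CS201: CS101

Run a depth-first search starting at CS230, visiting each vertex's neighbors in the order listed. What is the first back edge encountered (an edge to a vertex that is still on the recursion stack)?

CS120→CS230

DFS from CS230 (visiting each vertex's neighbors in the order listed); mark gray on enter, black on exit:
CS230 gray
  CS310 gray
  CS310 black
  CS301 gray
    CS101 gray
      CS101→CS310: CS310 black — skip
    CS101 black
    CS120 gray
      CS340 gray
        CS340→CS101: CS101 black — skip
        CS340→CS310: CS310 black — skip
      CS340 black
      CS201 gray
        CS201→CS101: CS101 black — skip
      CS201 black
      CS470 gray
        CS470→CS310: CS310 black — skip
      CS470 black
      CS120→CS230: CS230 is gray → back edge
First back edge: CS120 → CS230.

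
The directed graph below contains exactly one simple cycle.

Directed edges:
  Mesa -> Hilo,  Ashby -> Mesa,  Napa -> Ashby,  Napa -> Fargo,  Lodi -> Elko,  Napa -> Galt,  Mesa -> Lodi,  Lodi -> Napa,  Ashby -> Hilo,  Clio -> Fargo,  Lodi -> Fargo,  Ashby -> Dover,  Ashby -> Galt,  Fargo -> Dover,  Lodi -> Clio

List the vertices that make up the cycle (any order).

Lodi, Mesa, Napa, Ashby

DFS with gray/black marking from Lodi:
Lodi gray
  Elko gray
  Elko black
  Fargo gray
    Dover gray
    Dover black
  Fargo black
  Napa gray
    Ashby gray
      Ashby→Dover: Dover black — skip
      Hilo gray
      Hilo black
      Galt gray
      Galt black
      Mesa gray
        Mesa→Lodi: Lodi is gray → back edge
Back edge closes the cycle Lodi → Napa → Ashby → Mesa → Lodi; its vertices are {Lodi, Mesa, Napa, Ashby}.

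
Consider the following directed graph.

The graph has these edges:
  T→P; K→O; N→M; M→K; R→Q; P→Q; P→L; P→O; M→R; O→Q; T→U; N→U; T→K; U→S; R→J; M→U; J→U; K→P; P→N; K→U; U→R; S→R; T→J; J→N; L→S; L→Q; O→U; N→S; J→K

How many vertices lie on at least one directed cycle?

A vertex is on a directed cycle iff it belongs to a strongly connected component of size ≥ 2 (or has a self-loop).
The vertices on cycles are {J, K, L, M, N, O, P, R, S, U} — 10 in total.

10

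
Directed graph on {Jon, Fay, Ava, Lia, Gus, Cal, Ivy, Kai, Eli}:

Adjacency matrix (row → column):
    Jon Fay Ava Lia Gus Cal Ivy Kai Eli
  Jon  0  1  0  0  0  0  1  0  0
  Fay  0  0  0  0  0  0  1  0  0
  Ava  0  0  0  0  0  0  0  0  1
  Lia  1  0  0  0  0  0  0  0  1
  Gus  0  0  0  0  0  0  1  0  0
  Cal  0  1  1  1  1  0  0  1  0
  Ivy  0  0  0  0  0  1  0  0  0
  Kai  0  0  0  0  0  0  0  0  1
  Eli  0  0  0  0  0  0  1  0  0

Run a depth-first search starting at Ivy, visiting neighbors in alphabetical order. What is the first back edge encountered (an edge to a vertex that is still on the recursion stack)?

Eli→Ivy

DFS from Ivy (visiting neighbors in alphabetical order); mark gray on enter, black on exit:
Ivy gray
  Cal gray
    Ava gray
      Eli gray
        Eli→Ivy: Ivy is gray → back edge
First back edge: Eli → Ivy.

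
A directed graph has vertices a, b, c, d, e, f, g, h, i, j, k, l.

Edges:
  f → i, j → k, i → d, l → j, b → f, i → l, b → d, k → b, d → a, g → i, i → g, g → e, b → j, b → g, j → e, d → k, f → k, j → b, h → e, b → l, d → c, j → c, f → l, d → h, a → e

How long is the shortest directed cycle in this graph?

For each vertex v, BFS finds the shortest path from v back to v.
The shortest such closed walk is b → j → b, length 2.

2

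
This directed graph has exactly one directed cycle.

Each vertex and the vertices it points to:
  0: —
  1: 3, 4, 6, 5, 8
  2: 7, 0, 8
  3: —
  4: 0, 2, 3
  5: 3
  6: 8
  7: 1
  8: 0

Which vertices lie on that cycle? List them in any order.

1, 2, 4, 7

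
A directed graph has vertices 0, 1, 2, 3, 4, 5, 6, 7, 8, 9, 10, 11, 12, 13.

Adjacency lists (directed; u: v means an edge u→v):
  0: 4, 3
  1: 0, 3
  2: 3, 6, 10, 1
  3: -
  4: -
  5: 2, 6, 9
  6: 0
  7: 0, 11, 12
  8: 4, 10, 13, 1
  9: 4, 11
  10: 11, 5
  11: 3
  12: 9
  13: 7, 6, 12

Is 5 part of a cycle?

Yes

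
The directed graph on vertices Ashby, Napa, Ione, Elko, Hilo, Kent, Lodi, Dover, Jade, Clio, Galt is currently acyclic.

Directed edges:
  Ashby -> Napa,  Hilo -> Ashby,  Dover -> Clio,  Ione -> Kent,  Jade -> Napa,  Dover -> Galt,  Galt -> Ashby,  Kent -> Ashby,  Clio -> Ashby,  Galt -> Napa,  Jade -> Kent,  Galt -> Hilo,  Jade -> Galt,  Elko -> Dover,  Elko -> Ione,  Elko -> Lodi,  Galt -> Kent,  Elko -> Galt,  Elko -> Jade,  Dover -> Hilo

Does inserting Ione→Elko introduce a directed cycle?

Yes

Adding Ione→Elko creates a cycle iff Elko can already reach Ione.
Path from Elko: Elko → Ione.
So Elko → … → Ione → Elko is a cycle.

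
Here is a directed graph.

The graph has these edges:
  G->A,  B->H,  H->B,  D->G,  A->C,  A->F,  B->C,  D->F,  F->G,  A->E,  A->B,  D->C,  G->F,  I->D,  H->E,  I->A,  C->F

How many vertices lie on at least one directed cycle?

6

A vertex is on a directed cycle iff it belongs to a strongly connected component of size ≥ 2 (or has a self-loop).
The vertices on cycles are {A, B, C, F, G, H} — 6 in total.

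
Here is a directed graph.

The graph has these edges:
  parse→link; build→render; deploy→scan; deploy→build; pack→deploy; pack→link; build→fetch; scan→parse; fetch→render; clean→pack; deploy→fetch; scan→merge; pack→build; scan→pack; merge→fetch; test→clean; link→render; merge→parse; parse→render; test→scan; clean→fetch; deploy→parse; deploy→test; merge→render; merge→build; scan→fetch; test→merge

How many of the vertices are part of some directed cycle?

A vertex is on a directed cycle iff it belongs to a strongly connected component of size ≥ 2 (or has a self-loop).
The vertices on cycles are {pack, scan, test, clean, deploy} — 5 in total.

5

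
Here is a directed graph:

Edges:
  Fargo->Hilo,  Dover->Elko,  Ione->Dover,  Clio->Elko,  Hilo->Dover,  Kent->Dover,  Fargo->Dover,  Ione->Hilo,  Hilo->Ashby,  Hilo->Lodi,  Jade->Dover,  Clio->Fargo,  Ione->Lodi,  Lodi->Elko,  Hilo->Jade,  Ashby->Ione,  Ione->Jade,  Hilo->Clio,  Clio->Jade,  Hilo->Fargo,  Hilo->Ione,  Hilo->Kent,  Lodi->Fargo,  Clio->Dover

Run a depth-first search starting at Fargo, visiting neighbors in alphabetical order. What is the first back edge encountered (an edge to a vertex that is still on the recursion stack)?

DFS from Fargo (visiting neighbors in alphabetical order); mark gray on enter, black on exit:
Fargo gray
  Dover gray
    Elko gray
    Elko black
  Dover black
  Hilo gray
    Ashby gray
      Ione gray
        Ione→Dover: Dover black — skip
        Ione→Hilo: Hilo is gray → back edge
First back edge: Ione → Hilo.

Ione->Hilo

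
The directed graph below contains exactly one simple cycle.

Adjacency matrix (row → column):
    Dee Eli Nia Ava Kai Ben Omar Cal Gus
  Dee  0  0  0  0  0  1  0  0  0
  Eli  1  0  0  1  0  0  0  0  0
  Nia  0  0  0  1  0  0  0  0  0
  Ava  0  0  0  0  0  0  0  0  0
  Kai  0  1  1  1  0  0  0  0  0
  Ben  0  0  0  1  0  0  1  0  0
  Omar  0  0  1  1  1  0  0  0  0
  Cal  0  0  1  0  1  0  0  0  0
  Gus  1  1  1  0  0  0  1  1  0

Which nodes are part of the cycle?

Ben, Dee, Eli, Kai, Omar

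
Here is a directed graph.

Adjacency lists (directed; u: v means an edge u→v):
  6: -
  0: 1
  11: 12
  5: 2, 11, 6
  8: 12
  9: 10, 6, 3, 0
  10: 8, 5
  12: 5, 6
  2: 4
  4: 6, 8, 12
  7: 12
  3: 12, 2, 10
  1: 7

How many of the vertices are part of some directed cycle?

6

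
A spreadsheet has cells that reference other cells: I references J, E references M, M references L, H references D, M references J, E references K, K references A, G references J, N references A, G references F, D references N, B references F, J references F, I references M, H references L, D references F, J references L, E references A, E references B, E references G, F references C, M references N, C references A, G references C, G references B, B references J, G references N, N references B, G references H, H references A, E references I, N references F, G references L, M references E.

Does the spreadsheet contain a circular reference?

Yes

DFS with white/gray/black marking, starting from I:
I gray
  J gray
    L gray
    L black
    F gray
      C gray
        A gray
        A black
      C black
    F black
  J black
  M gray
    N gray
      N→A: A black — skip
      N→F: F black — skip
      B gray
        B→J: J black — skip
        B→F: F black — skip
      B black
    N black
    E gray
      E→A: A black — skip
      G gray
        G→B: B black — skip
        G→J: J black — skip
        H gray
          H→A: A black — skip
          H→L: L black — skip
          D gray
            D→F: F black — skip
            D→N: N black — skip
          D black
        H black
        G→F: F black — skip
        G→C: C black — skip
        G→N: N black — skip
        G→L: L black — skip
      G black
      E→B: B black — skip
      E→I: I is gray → back edge
Back edge found, so a cycle exists: I → M → E → I.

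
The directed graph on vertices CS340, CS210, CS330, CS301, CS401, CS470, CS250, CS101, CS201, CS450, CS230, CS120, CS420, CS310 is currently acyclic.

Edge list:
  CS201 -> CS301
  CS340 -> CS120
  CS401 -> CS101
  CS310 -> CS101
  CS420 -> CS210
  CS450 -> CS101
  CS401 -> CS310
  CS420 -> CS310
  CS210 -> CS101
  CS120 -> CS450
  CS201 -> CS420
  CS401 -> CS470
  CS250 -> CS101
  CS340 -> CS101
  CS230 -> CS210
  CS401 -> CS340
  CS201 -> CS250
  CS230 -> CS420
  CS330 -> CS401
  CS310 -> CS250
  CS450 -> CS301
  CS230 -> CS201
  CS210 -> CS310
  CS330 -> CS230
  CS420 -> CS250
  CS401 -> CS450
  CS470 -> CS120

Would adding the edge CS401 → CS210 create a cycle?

Adding CS401→CS210 creates a cycle iff CS210 can already reach CS401.
Explore from CS210: no path reaches CS401. The graph stays acyclic.

No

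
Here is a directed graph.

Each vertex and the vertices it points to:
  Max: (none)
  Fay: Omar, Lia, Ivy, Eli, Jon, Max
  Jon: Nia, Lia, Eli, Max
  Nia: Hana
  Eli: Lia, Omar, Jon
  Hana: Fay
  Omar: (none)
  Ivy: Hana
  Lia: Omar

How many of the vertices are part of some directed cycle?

6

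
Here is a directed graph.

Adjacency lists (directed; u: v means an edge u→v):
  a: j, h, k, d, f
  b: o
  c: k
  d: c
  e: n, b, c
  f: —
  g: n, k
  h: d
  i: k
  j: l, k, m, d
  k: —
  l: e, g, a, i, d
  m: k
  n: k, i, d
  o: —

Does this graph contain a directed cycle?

Yes

DFS with white/gray/black marking, starting from h:
h gray
  d gray
    c gray
      k gray
      k black
    c black
  d black
h black
a gray
  j gray
    l gray
      e gray
        n gray
          n→k: k black — skip
          i gray
            i→k: k black — skip
          i black
          n→d: d black — skip
        n black
        b gray
          o gray
          o black
        b black
        e→c: c black — skip
      e black
      g gray
        g→n: n black — skip
        g→k: k black — skip
      g black
      l→a: a is gray → back edge
Back edge found, so a cycle exists: a → j → l → a.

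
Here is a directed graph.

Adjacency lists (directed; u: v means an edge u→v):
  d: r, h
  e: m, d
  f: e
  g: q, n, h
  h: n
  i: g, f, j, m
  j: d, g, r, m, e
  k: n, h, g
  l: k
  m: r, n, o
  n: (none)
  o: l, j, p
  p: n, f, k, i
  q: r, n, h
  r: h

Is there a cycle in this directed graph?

Yes

DFS with white/gray/black marking, starting from i:
i gray
  g gray
    q gray
      r gray
        h gray
          n gray
          n black
        h black
      r black
      q→n: n black — skip
      q→h: h black — skip
    q black
    g→n: n black — skip
    g→h: h black — skip
  g black
  f gray
    e gray
      m gray
        m→r: r black — skip
        m→n: n black — skip
        o gray
          l gray
            k gray
              k→n: n black — skip
              k→h: h black — skip
              k→g: g black — skip
            k black
          l black
          j gray
            d gray
              d→r: r black — skip
              d→h: h black — skip
            d black
            j→g: g black — skip
            j→r: r black — skip
            j→m: m is gray → back edge
Back edge found, so a cycle exists: m → o → j → m.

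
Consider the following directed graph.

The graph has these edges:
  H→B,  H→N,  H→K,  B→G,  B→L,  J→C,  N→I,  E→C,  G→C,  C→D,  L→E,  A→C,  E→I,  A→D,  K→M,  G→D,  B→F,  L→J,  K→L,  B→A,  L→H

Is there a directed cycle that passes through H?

Yes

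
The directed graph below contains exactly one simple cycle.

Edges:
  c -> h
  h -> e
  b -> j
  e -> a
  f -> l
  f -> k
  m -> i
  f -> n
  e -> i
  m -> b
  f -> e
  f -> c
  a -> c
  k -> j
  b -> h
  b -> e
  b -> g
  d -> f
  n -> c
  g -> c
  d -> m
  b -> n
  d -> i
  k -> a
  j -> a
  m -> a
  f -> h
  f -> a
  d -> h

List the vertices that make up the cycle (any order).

DFS with gray/black marking from h:
h gray
  e gray
    a gray
      c gray
        c→h: h is gray → back edge
Back edge closes the cycle h → e → a → c → h; its vertices are {a, c, e, h}.

a, c, e, h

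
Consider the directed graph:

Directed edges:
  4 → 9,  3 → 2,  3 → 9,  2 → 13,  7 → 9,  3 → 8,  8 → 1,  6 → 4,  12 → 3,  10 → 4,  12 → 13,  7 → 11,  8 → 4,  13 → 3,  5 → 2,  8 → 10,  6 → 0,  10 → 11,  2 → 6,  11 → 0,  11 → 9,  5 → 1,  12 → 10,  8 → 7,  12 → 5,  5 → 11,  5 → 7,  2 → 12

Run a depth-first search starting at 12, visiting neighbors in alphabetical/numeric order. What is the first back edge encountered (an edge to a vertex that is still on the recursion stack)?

DFS from 12 (visiting neighbors in alphabetical/numeric order); mark gray on enter, black on exit:
12 gray
  3 gray
    2 gray
      6 gray
        0 gray
        0 black
        4 gray
          9 gray
          9 black
        4 black
      6 black
      2→12: 12 is gray → back edge
First back edge: 2 → 12.

2→12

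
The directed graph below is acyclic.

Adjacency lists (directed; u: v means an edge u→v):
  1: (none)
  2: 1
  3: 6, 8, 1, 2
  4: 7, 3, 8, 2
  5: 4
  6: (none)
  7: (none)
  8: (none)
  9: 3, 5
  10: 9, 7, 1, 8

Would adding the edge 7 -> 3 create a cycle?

No

Adding 7→3 creates a cycle iff 3 can already reach 7.
Explore from 3: no path reaches 7. The graph stays acyclic.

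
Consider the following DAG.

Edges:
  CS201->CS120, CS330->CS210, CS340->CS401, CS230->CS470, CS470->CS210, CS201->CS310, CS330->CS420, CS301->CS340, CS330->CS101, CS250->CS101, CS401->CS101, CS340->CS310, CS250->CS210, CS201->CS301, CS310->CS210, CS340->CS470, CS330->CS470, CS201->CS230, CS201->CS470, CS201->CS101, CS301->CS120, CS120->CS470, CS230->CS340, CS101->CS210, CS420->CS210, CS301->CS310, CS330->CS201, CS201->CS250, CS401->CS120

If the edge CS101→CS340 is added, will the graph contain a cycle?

Yes

Adding CS101→CS340 creates a cycle iff CS340 can already reach CS101.
Path from CS340: CS340 → CS401 → CS101.
So CS340 → … → CS101 → CS340 is a cycle.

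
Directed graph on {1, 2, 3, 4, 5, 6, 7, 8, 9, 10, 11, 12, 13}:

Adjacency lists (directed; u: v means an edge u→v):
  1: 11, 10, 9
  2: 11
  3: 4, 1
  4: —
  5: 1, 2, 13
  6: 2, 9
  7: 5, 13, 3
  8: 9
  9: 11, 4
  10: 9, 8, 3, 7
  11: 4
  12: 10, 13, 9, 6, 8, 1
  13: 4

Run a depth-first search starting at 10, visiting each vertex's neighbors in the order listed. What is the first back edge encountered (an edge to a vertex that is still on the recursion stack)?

1→10

DFS from 10 (visiting each vertex's neighbors in the order listed); mark gray on enter, black on exit:
10 gray
  9 gray
    11 gray
      4 gray
      4 black
    11 black
    9→4: 4 black — skip
  9 black
  8 gray
    8→9: 9 black — skip
  8 black
  3 gray
    3→4: 4 black — skip
    1 gray
      1→11: 11 black — skip
      1→10: 10 is gray → back edge
First back edge: 1 → 10.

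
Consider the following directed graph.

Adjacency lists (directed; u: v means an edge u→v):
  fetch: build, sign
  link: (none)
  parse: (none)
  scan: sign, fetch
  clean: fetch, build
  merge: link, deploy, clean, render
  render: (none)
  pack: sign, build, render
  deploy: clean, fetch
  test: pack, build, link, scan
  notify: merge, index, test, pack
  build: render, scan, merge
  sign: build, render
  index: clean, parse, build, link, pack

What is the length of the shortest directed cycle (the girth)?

3

For each vertex v, BFS finds the shortest path from v back to v.
The shortest such closed walk is merge → clean → build → merge, length 3.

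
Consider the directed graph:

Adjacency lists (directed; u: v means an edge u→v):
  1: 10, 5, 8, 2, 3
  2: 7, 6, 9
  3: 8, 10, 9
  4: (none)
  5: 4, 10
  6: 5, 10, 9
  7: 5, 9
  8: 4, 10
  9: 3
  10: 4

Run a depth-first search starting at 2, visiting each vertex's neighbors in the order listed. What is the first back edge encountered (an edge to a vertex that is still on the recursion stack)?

3->9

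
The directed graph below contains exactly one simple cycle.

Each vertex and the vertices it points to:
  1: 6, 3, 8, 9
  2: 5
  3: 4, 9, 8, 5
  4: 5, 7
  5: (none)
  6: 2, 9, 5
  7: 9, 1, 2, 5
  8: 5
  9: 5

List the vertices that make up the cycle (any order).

DFS with gray/black marking from 7:
7 gray
  9 gray
    5 gray
    5 black
  9 black
  1 gray
    6 gray
      2 gray
        2→5: 5 black — skip
      2 black
      6→9: 9 black — skip
      6→5: 5 black — skip
    6 black
    3 gray
      4 gray
        4→5: 5 black — skip
        4→7: 7 is gray → back edge
Back edge closes the cycle 7 → 1 → 3 → 4 → 7; its vertices are {1, 3, 4, 7}.

1, 3, 4, 7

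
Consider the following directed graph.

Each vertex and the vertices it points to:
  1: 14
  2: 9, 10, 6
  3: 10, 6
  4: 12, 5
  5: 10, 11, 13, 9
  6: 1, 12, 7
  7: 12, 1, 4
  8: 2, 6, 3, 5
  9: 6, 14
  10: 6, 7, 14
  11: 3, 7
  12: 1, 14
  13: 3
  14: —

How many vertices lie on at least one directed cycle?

9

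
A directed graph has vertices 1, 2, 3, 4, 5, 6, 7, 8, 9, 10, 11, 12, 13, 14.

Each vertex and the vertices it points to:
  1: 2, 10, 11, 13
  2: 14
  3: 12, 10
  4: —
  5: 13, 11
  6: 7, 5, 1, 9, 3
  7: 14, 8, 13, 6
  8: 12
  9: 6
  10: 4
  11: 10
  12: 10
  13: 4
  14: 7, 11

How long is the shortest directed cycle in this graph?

2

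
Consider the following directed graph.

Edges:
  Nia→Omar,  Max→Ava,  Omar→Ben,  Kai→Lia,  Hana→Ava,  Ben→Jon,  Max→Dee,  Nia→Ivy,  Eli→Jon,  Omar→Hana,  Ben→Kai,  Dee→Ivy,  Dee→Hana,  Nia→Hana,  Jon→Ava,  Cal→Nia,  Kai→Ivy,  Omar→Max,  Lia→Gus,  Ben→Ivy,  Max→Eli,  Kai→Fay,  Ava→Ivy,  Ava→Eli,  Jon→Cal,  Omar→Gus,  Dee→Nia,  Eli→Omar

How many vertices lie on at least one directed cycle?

10

A vertex is on a directed cycle iff it belongs to a strongly connected component of size ≥ 2 (or has a self-loop).
The vertices on cycles are {Ava, Ben, Cal, Dee, Eli, Jon, Max, Nia, Hana, Omar} — 10 in total.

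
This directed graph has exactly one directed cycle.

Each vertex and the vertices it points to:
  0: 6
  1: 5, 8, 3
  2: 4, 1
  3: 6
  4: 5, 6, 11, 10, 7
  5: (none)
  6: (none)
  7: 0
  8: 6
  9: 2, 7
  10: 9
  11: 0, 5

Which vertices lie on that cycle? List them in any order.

2, 4, 9, 10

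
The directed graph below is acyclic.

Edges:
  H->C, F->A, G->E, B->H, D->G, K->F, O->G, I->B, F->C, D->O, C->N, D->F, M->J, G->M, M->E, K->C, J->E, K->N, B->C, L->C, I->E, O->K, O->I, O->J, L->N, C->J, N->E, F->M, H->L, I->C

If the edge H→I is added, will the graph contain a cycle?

Yes

Adding H→I creates a cycle iff I can already reach H.
Path from I: I → B → H.
So I → … → H → I is a cycle.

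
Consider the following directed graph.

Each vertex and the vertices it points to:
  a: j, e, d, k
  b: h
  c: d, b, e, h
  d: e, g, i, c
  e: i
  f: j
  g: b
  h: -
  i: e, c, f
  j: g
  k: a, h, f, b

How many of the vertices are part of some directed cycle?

A vertex is on a directed cycle iff it belongs to a strongly connected component of size ≥ 2 (or has a self-loop).
The vertices on cycles are {a, c, d, e, i, k} — 6 in total.

6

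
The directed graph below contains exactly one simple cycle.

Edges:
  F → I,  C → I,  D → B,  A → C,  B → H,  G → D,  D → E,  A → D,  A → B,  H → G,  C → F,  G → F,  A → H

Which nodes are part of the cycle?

DFS with gray/black marking from B:
B gray
  H gray
    G gray
      D gray
        E gray
        E black
        D→B: B is gray → back edge
Back edge closes the cycle B → H → G → D → B; its vertices are {B, D, G, H}.

B, D, G, H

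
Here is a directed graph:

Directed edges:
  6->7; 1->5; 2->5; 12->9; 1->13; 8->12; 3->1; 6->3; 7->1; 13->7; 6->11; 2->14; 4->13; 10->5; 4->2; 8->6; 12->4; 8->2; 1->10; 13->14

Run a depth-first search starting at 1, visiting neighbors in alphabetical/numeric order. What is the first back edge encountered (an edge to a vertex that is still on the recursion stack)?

7→1

DFS from 1 (visiting neighbors in alphabetical/numeric order); mark gray on enter, black on exit:
1 gray
  5 gray
  5 black
  10 gray
    10→5: 5 black — skip
  10 black
  13 gray
    7 gray
      7→1: 1 is gray → back edge
First back edge: 7 → 1.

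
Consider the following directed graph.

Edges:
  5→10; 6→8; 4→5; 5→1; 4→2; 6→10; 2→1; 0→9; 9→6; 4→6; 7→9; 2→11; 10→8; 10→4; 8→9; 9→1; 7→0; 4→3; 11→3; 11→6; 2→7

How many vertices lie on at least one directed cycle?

10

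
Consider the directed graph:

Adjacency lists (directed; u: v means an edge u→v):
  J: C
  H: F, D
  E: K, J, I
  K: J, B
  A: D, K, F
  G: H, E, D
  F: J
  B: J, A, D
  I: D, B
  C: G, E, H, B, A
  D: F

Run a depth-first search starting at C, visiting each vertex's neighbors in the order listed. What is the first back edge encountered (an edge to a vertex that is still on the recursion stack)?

DFS from C (visiting each vertex's neighbors in the order listed); mark gray on enter, black on exit:
C gray
  G gray
    H gray
      F gray
        J gray
          J→C: C is gray → back edge
First back edge: J → C.

J→C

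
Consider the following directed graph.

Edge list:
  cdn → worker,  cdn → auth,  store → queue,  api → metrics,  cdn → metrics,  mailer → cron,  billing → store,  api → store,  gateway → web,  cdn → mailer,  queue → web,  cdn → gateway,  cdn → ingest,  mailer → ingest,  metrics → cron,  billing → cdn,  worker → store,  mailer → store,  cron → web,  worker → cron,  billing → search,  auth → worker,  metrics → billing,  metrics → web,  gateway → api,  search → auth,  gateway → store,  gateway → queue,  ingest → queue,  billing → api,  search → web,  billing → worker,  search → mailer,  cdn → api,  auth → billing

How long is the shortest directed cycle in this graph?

3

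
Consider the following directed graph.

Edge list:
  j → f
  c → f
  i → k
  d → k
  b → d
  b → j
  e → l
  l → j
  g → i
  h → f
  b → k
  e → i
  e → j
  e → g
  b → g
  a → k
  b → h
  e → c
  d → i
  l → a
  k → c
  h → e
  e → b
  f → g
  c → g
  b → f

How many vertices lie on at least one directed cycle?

8

A vertex is on a directed cycle iff it belongs to a strongly connected component of size ≥ 2 (or has a self-loop).
The vertices on cycles are {b, c, e, f, g, h, i, k} — 8 in total.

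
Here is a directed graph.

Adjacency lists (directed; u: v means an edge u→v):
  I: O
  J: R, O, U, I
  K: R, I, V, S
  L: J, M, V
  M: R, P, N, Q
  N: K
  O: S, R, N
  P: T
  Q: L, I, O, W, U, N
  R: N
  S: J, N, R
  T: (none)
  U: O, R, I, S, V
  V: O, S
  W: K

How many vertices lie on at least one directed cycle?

12

A vertex is on a directed cycle iff it belongs to a strongly connected component of size ≥ 2 (or has a self-loop).
The vertices on cycles are {I, J, K, L, M, N, O, Q, R, S, U, V} — 12 in total.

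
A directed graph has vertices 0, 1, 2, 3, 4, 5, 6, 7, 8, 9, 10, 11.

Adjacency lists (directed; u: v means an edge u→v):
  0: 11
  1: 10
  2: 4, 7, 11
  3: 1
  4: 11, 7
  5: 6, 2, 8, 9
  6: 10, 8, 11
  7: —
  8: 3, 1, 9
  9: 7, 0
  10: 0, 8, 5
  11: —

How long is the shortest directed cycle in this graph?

3

For each vertex v, BFS finds the shortest path from v back to v.
The shortest such closed walk is 10 → 8 → 1 → 10, length 3.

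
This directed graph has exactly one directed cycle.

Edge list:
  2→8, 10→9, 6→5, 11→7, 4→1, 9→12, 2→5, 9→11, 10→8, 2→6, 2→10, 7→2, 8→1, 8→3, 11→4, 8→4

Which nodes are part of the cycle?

DFS with gray/black marking from 2:
2 gray
  5 gray
  5 black
  6 gray
    6→5: 5 black — skip
  6 black
  8 gray
    4 gray
      1 gray
      1 black
    4 black
    3 gray
    3 black
    8→1: 1 black — skip
  8 black
  10 gray
    10→8: 8 black — skip
    9 gray
      11 gray
        11→4: 4 black — skip
        7 gray
          7→2: 2 is gray → back edge
Back edge closes the cycle 2 → 10 → 9 → 11 → 7 → 2; its vertices are {2, 7, 9, 10, 11}.

2, 7, 9, 10, 11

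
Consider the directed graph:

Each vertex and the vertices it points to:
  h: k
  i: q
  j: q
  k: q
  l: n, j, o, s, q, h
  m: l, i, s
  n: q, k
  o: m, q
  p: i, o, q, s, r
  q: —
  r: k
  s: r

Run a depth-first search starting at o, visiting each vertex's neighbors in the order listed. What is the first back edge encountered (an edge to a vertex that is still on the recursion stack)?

DFS from o (visiting each vertex's neighbors in the order listed); mark gray on enter, black on exit:
o gray
  m gray
    l gray
      n gray
        q gray
        q black
        k gray
          k→q: q black — skip
        k black
      n black
      j gray
        j→q: q black — skip
      j black
      l→o: o is gray → back edge
First back edge: l → o.

l->o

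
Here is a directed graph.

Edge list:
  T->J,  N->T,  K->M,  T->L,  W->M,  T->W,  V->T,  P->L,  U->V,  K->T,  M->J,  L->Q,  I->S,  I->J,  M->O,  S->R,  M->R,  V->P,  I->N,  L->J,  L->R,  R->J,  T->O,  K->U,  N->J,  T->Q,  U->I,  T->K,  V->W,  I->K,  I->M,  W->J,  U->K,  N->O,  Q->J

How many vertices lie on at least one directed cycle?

A vertex is on a directed cycle iff it belongs to a strongly connected component of size ≥ 2 (or has a self-loop).
The vertices on cycles are {I, K, N, T, U, V} — 6 in total.

6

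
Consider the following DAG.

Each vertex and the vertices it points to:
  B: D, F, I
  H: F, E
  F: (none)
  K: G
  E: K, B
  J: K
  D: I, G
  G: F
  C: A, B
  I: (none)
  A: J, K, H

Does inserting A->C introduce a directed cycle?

Adding A→C creates a cycle iff C can already reach A.
Path from C: C → A.
So C → … → A → C is a cycle.

Yes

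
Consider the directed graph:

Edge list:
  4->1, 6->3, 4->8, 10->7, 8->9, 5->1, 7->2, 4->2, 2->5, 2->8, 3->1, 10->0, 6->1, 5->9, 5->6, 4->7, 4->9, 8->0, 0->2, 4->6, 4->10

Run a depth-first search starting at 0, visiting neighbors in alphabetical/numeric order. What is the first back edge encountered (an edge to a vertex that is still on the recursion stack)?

8->0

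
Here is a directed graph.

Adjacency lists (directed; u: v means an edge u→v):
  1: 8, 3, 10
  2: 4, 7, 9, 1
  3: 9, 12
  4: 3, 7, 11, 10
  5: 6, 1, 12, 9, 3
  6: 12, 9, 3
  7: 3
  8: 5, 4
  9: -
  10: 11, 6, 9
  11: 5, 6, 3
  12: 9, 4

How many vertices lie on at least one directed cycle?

A vertex is on a directed cycle iff it belongs to a strongly connected component of size ≥ 2 (or has a self-loop).
The vertices on cycles are {1, 3, 4, 5, 6, 7, 8, 10, 11, 12} — 10 in total.

10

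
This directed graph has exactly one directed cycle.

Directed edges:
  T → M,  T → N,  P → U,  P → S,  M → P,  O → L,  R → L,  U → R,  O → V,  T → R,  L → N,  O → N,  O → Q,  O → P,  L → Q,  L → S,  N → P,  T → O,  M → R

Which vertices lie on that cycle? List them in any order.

L, N, P, R, U

DFS with gray/black marking from L:
L gray
  N gray
    P gray
      U gray
        R gray
          R→L: L is gray → back edge
Back edge closes the cycle L → N → P → U → R → L; its vertices are {L, N, P, R, U}.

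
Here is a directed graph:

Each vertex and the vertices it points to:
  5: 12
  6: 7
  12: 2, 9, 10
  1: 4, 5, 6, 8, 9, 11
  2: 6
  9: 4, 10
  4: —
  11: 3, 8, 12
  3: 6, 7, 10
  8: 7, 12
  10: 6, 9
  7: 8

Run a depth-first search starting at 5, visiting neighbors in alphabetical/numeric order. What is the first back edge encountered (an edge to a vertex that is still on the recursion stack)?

8→7

DFS from 5 (visiting neighbors in alphabetical/numeric order); mark gray on enter, black on exit:
5 gray
  12 gray
    2 gray
      6 gray
        7 gray
          8 gray
            8→7: 7 is gray → back edge
First back edge: 8 → 7.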